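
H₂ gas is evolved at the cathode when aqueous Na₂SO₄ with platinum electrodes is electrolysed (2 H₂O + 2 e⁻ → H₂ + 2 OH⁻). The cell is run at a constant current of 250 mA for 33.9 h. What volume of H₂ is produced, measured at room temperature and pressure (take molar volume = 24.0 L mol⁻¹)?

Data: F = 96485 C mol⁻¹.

Q = I·t = 0.2500 A × 122040 s = 30510 C.
n(e⁻) = Q/F = 30510 / 96485 = 0.3162 mol.
2 electrons are transferred per H₂ molecule, so n(H₂) = 0.3162 / 2 = 0.1581 mol.
V = n × V_m = 0.1581 × 24.0 = 3.79 L.

3.79 L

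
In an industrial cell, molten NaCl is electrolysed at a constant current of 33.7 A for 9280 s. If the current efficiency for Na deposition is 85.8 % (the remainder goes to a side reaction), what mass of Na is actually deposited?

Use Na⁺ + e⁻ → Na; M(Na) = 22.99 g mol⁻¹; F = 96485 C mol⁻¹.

63.9 g

Q = I·t = 33.70 × 9280.0 = 312700 C.
n(e⁻) = 312700/96485 = 3.241 mol; theoretically n(Na) = 3.241/1 = 3.241 mol, m_theo = 74.52 g.
At 85.8 % efficiency, m_actual = 0.858 × 74.52 = 63.9 g.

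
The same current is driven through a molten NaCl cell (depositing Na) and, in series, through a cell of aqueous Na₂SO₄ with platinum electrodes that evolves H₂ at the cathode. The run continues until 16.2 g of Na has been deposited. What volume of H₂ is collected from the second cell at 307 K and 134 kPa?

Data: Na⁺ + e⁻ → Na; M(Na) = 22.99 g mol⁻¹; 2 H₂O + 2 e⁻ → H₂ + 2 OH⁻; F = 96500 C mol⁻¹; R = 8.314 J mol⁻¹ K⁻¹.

6.71 L

n(Na) = 16.2 / 22.99 = 0.7047 mol, so n(e⁻) = 1 × 0.7047 = 0.7047 mol.
The cells are in series, so the same 0.7047 mol of electrons passes through the second cell.
2 H₂O + 2 e⁻ → H₂ + 2 OH⁻ — 2 mol e⁻ per mol H₂, so n(H₂) = 0.7047/2 = 0.3523 mol.
V = nRT/P = (0.3523 × 8.314 × 307) / (134 × 10³) = 0.00671 m³ = 6.71 L.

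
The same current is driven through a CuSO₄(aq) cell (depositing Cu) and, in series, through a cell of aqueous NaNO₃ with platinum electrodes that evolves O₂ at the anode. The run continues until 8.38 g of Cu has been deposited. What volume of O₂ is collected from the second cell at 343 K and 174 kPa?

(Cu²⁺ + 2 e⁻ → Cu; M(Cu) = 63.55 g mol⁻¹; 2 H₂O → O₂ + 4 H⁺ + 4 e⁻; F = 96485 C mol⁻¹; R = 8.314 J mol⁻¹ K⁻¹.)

n(Cu) = 8.38 / 63.55 = 0.1319 mol, so n(e⁻) = 2 × 0.1319 = 0.2637 mol.
The cells are in series, so the same 0.2637 mol of electrons passes through the second cell.
2 H₂O → O₂ + 4 H⁺ + 4 e⁻ — 4 mol e⁻ per mol O₂, so n(O₂) = 0.2637/4 = 0.06593 mol.
V = nRT/P = (0.06593 × 8.314 × 343) / (174 × 10³) = 0.00108 m³ = 1.08 L.

1.08 L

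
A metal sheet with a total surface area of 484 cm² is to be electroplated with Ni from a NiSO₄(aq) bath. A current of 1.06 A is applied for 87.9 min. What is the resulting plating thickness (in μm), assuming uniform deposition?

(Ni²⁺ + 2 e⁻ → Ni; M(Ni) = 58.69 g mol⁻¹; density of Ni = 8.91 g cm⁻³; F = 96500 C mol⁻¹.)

Q = I·t = 1.060 × 5274.0 = 5590 C; n(e⁻) = 0.05793 mol.
n(Ni) = n(e⁻)/2 = 0.02897 mol, so m = 0.02897 × 58.69 = 1.700 g.
Volume = m/ρ = 1.700 / 8.91 = 0.1908 cm³.
Thickness = V/A = 0.1908 / 484 = 3.94 × 10⁻⁴ cm = 3.94 μm.

3.94 μm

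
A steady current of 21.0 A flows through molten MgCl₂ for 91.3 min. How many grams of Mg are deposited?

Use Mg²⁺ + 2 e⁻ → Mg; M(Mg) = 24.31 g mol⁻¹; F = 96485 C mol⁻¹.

14.5 g

Q = I·t = 21.00 A × 5478.0 s = 115000 C.
n(e⁻) = Q/F = 115000 / 96485 = 1.192 mol.
Mg²⁺ + 2 e⁻ → Mg, so n(Mg) = n(e⁻)/2 = 0.5961 mol.
m = n·M = 0.5961 × 24.31 = 14.5 g.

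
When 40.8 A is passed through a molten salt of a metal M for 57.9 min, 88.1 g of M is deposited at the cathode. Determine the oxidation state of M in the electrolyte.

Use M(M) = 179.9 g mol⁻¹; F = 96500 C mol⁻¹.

+3

Q = I·t = 40.80 A × 3474.0 s = 141700 C, so n(e⁻) = 141700/96500 = 1.469 mol.
n(M) deposited = 88.1 / 179.9 = 0.4897 mol.
Electrons per atom = n(e⁻)/n(M) = 1.469 / 0.4897 = 3.00 ≈ 3, so the ion is M³⁺.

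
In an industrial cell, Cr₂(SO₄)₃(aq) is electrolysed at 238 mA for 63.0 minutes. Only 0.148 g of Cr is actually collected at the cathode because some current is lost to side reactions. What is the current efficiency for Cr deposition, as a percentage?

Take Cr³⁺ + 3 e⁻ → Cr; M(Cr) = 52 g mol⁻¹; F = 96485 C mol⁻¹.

Q = I·t = 0.2380 × 3780.0 = 899.6 C; n(e⁻) = 899.6/96485 = 0.009324 mol.
Theoretical n(Cr) = n(e⁻)/3 = 0.003108 mol, i.e. m_theo = 0.003108 × 52 = 0.1616 g.
Efficiency = m_actual / m_theo = 0.148 / 0.1616 = 91.6 %.

91.6 %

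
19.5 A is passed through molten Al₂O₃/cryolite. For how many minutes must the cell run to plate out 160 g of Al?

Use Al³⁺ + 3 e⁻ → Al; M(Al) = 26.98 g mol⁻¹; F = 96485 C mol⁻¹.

1470 min

n(Al) = m/M = 160 / 26.98 = 5.930 mol.
Each Al atom requires 3 electrons, so n(e⁻) = 3 × 5.930 = 17.79 mol.
Q = n(e⁻)·F = 17.79 × 96485 = 1717000 C.
t = Q/I = 1717000 / 19.50 A = 88030 s = 1470 min.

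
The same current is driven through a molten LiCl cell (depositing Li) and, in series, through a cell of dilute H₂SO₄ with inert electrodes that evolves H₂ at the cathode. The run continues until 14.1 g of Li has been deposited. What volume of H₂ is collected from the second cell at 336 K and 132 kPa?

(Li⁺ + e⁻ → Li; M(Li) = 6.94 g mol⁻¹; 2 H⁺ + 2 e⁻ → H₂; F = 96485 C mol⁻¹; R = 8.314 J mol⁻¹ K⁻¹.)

21.5 L

n(Li) = 14.1 / 6.94 = 2.032 mol, so n(e⁻) = 1 × 2.032 = 2.032 mol.
The cells are in series, so the same 2.032 mol of electrons passes through the second cell.
2 H⁺ + 2 e⁻ → H₂ — 2 mol e⁻ per mol H₂, so n(H₂) = 2.032/2 = 1.016 mol.
V = nRT/P = (1.016 × 8.314 × 336) / (132 × 10³) = 0.0215 m³ = 21.5 L.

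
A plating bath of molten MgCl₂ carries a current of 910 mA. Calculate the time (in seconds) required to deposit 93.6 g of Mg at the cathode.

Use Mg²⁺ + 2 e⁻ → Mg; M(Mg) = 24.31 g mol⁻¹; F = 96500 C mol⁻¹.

n(Mg) = m/M = 93.6 / 24.31 = 3.850 mol.
Each Mg atom requires 2 electrons, so n(e⁻) = 2 × 3.850 = 7.701 mol.
Q = n(e⁻)·F = 7.701 × 96500 = 743100 C.
t = Q/I = 743100 / 0.9100 A = 816600 s.

8.17 × 10⁵ s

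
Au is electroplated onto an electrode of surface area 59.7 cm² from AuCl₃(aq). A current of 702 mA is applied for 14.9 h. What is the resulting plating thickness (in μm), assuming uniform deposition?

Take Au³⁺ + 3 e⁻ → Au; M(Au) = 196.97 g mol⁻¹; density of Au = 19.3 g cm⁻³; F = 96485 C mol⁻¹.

Q = I·t = 0.7020 × 53640 = 37660 C; n(e⁻) = 0.3903 mol.
n(Au) = n(e⁻)/3 = 0.1301 mol, so m = 0.1301 × 196.97 = 25.62 g.
Volume = m/ρ = 25.62 / 19.3 = 1.328 cm³.
Thickness = V/A = 1.328 / 59.7 = 0.0222 cm = 222 μm.

222 μm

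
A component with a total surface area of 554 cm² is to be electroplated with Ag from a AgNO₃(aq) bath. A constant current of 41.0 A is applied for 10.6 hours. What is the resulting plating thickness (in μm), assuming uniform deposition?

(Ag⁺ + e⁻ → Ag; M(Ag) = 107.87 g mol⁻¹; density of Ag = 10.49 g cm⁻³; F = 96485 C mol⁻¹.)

3010 μm

Q = I·t = 41.00 × 38160 = 1565000 C; n(e⁻) = 16.22 mol.
n(Ag) = n(e⁻)/1 = 16.22 mol, so m = 16.22 × 107.87 = 1749 g.
Volume = m/ρ = 1749 / 10.49 = 166.7 cm³.
Thickness = V/A = 166.7 / 554 = 0.301 cm = 3010 μm.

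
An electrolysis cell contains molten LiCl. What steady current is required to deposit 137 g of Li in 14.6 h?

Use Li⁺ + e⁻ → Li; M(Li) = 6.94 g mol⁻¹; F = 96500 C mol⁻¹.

n(Li) = 137 / 6.94 = 19.74 mol.
n(e⁻) = 1 × 19.74 = 19.74 mol.
Q = n(e⁻)·F = 19.74 × 96500 = 1905000 C.
I = Q/t = 1905000 / 52560 s = 36.2 A.

36.2 A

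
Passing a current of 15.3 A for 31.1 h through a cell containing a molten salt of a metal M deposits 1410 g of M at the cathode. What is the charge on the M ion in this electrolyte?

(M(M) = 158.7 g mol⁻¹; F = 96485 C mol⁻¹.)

+2

Q = I·t = 15.30 A × 111960 s = 1713000 C, so n(e⁻) = 1713000/96485 = 17.75 mol.
n(M) deposited = 1410 / 158.7 = 8.885 mol.
Electrons per atom = n(e⁻)/n(M) = 17.75 / 8.885 = 2.00 ≈ 2, so the ion is M²⁺.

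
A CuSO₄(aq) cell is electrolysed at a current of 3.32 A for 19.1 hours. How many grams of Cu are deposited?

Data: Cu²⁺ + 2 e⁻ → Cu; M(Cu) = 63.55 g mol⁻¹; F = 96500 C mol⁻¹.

75.2 g

Q = I·t = 3.320 A × 68760 s = 228300 C.
n(e⁻) = Q/F = 228300 / 96500 = 2.366 mol.
Cu²⁺ + 2 e⁻ → Cu, so n(Cu) = n(e⁻)/2 = 1.183 mol.
m = n·M = 1.183 × 63.55 = 75.2 g.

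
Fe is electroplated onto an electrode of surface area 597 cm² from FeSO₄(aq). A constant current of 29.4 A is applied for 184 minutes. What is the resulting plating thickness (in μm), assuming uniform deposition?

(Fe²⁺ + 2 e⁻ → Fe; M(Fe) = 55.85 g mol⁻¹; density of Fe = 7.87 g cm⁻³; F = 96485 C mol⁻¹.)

200 μm

Q = I·t = 29.40 × 11040 = 324600 C; n(e⁻) = 3.364 mol.
n(Fe) = n(e⁻)/2 = 1.682 mol, so m = 1.682 × 55.85 = 93.94 g.
Volume = m/ρ = 93.94 / 7.87 = 11.94 cm³.
Thickness = V/A = 11.94 / 597 = 0.0200 cm = 200 μm.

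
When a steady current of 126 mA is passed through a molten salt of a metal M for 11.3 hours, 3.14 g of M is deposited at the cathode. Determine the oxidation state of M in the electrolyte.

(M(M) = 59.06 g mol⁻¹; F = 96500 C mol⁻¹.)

+1

Q = I·t = 0.1260 A × 40680 s = 5126 C, so n(e⁻) = 5126/96500 = 0.05312 mol.
n(M) deposited = 3.14 / 59.06 = 0.05317 mol.
Electrons per atom = n(e⁻)/n(M) = 0.05312 / 0.05317 = 0.999 ≈ 1, so the ion is M⁺.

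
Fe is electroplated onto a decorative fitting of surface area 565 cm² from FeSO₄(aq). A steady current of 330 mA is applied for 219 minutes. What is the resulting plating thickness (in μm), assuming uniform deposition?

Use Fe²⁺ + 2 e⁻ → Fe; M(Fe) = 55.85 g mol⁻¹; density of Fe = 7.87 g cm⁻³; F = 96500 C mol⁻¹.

Q = I·t = 0.3300 × 13140 = 4336 C; n(e⁻) = 0.04493 mol.
n(Fe) = n(e⁻)/2 = 0.02247 mol, so m = 0.02247 × 55.85 = 1.255 g.
Volume = m/ρ = 1.255 / 7.87 = 0.1594 cm³.
Thickness = V/A = 0.1594 / 565 = 2.82 × 10⁻⁴ cm = 2.82 μm.

2.82 μm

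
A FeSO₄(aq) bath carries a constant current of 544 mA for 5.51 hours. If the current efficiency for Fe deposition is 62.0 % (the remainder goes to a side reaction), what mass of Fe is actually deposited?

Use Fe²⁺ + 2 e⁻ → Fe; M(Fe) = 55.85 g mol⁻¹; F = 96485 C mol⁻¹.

1.94 g

Q = I·t = 0.5440 × 19836 = 10790 C.
n(e⁻) = 10790/96485 = 0.1118 mol; theoretically n(Fe) = 0.1118/2 = 0.05592 mol, m_theo = 3.123 g.
At 62.0 % efficiency, m_actual = 0.620 × 3.123 = 1.94 g.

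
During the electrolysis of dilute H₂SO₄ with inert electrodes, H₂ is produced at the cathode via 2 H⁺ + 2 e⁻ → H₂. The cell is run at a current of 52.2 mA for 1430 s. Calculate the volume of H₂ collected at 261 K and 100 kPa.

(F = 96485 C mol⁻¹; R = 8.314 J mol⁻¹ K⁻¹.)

Q = I·t = 0.05220 A × 1430.0 s = 74.65 C.
n(e⁻) = Q/F = 74.65 / 96485 = 0.0007737 mol.
2 electrons are transferred per H₂ molecule, so n(H₂) = 0.0007737 / 2 = 0.0003868 mol.
V = nRT/P = (0.0003868 × 8.314 × 261) / (100 × 10³ Pa) = 8.39 × 10⁻⁶ m³ = 0.00839 L.

0.00839 L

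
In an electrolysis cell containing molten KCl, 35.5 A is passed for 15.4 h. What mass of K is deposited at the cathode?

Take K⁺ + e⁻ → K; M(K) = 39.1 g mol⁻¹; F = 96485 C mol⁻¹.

Q = I·t = 35.50 A × 55440 s = 1968000 C.
n(e⁻) = Q/F = 1968000 / 96485 = 20.40 mol.
K⁺ + e⁻ → K, so n(K) = n(e⁻)/1 = 20.40 mol.
m = n·M = 20.40 × 39.1 = 798 g.

798 g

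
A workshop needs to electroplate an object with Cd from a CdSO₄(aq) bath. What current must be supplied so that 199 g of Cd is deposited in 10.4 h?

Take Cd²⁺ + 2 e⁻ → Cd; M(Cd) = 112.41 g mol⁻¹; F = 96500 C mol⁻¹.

n(Cd) = 199 / 112.41 = 1.770 mol.
n(e⁻) = 2 × 1.770 = 3.541 mol.
Q = n(e⁻)·F = 3.541 × 96500 = 341700 C.
I = Q/t = 341700 / 37440 s = 9.13 A.

9.13 A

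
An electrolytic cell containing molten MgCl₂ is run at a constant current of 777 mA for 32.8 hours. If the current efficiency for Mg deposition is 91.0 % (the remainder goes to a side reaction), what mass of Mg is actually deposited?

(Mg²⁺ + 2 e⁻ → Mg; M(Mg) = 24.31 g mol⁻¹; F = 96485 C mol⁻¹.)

10.5 g

Q = I·t = 0.7770 × 118080 = 91750 C.
n(e⁻) = 91750/96485 = 0.9509 mol; theoretically n(Mg) = 0.9509/2 = 0.4755 mol, m_theo = 11.56 g.
At 91.0 % efficiency, m_actual = 0.910 × 11.56 = 10.5 g.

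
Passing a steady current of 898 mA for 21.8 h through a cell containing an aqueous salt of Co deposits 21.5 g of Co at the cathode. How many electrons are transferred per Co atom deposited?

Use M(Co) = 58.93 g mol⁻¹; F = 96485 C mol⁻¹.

2

Q = I·t = 0.8980 A × 78480 s = 70480 C, so n(e⁻) = 70480/96485 = 0.7304 mol.
n(Co) deposited = 21.5 / 58.93 = 0.3648 mol.
Electrons per atom = n(e⁻)/n(Co) = 0.7304 / 0.3648 = 2.00 ≈ 2, so the ion is Co²⁺.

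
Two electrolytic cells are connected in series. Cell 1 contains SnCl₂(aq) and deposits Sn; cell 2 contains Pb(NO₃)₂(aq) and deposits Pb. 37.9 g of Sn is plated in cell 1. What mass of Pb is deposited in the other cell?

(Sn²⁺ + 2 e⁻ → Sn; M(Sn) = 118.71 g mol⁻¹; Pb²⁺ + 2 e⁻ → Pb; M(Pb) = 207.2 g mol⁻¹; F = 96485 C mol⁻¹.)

66.2 g

n(Sn) = 37.9 / 118.71 = 0.3193 mol.
Since Sn²⁺ + 2 e⁻ → Sn, n(e⁻) passed = 2 × 0.3193 = 0.6385 mol.
Cells in series carry the same charge, so the same 0.6385 mol of electrons passes through cell 2.
Pb²⁺ + 2 e⁻ → Pb, so n(Pb) = 0.6385 / 2 = 0.3193 mol.
m(Pb) = 0.3193 × 207.2 = 66.2 g.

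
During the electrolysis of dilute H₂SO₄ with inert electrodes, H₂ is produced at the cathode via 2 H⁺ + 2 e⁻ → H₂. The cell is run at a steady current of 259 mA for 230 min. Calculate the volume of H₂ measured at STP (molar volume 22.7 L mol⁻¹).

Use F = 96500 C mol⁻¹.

Q = I·t = 0.2590 A × 13800 s = 3574 C.
n(e⁻) = Q/F = 3574 / 96500 = 0.03704 mol.
2 electrons are transferred per H₂ molecule, so n(H₂) = 0.03704 / 2 = 0.01852 mol.
V = n × V_m = 0.01852 × 22.7 = 0.420 L.

0.420 L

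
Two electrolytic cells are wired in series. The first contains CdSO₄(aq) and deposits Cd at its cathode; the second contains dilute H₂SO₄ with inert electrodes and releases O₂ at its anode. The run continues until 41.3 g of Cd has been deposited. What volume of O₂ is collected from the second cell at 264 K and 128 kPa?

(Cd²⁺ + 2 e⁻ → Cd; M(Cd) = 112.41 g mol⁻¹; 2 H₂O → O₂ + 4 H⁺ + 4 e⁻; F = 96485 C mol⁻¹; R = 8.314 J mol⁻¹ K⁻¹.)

n(Cd) = 41.3 / 112.41 = 0.3674 mol, so n(e⁻) = 2 × 0.3674 = 0.7348 mol.
The cells are in series, so the same 0.7348 mol of electrons passes through the second cell.
2 H₂O → O₂ + 4 H⁺ + 4 e⁻ — 4 mol e⁻ per mol O₂, so n(O₂) = 0.7348/4 = 0.1837 mol.
V = nRT/P = (0.1837 × 8.314 × 264) / (128 × 10³) = 0.00315 m³ = 3.15 L.

3.15 L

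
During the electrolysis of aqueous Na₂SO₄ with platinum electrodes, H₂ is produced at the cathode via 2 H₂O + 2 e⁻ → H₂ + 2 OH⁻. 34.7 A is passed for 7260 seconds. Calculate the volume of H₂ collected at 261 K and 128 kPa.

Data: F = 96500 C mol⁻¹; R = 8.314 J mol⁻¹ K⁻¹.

22.1 L

Q = I·t = 34.70 A × 7260.0 s = 251900 C.
n(e⁻) = Q/F = 251900 / 96500 = 2.611 mol.
2 electrons are transferred per H₂ molecule, so n(H₂) = 2.611 / 2 = 1.305 mol.
V = nRT/P = (1.305 × 8.314 × 261) / (128 × 10³ Pa) = 0.0221 m³ = 22.1 L.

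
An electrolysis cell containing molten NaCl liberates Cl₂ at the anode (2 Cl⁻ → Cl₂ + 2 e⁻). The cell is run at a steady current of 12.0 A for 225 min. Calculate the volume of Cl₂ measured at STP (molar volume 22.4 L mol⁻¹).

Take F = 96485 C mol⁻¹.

18.8 L

Q = I·t = 12.00 A × 13500 s = 162000 C.
n(e⁻) = Q/F = 162000 / 96485 = 1.679 mol.
2 electrons are transferred per Cl₂ molecule, so n(Cl₂) = 1.679 / 2 = 0.8395 mol.
V = n × V_m = 0.8395 × 22.4 = 18.8 L.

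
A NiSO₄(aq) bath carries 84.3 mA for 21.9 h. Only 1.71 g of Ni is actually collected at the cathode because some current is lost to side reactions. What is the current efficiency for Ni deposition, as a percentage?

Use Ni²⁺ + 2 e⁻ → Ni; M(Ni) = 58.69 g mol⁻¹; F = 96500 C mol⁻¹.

84.6 %

Q = I·t = 0.08430 × 78840 = 6646 C; n(e⁻) = 6646/96500 = 0.06887 mol.
Theoretical n(Ni) = n(e⁻)/2 = 0.03444 mol, i.e. m_theo = 0.03444 × 58.69 = 2.021 g.
Efficiency = m_actual / m_theo = 1.71 / 2.021 = 84.6 %.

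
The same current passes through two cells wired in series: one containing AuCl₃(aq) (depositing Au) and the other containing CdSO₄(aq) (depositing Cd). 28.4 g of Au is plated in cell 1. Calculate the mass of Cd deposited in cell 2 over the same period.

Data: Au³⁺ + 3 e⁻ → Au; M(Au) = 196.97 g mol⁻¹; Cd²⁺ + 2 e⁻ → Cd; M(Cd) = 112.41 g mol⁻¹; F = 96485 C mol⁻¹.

24.3 g

n(Au) = 28.4 / 196.97 = 0.1442 mol.
Since Au³⁺ + 3 e⁻ → Au, n(e⁻) passed = 3 × 0.1442 = 0.4326 mol.
Cells in series carry the same charge, so the same 0.4326 mol of electrons passes through cell 2.
Cd²⁺ + 2 e⁻ → Cd, so n(Cd) = 0.4326 / 2 = 0.2163 mol.
m(Cd) = 0.2163 × 112.41 = 24.3 g.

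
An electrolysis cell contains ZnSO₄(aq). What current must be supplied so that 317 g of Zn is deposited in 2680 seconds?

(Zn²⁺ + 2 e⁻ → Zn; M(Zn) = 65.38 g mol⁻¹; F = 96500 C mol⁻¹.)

349 A

n(Zn) = 317 / 65.38 = 4.849 mol.
n(e⁻) = 2 × 4.849 = 9.697 mol.
Q = n(e⁻)·F = 9.697 × 96500 = 935800 C.
I = Q/t = 935800 / 2680.0 s = 349 A.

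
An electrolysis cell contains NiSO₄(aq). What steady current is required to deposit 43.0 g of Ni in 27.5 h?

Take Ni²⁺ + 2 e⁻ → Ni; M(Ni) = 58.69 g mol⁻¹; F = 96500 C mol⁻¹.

n(Ni) = 43.0 / 58.69 = 0.7327 mol.
n(e⁻) = 2 × 0.7327 = 1.465 mol.
Q = n(e⁻)·F = 1.465 × 96500 = 141400 C.
I = Q/t = 141400 / 99000 s = 1.43 A.

1.43 A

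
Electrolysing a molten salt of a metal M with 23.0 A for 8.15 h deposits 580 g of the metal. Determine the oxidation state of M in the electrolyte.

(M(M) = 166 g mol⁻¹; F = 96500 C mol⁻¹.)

Q = I·t = 23.00 A × 29340 s = 674800 C, so n(e⁻) = 674800/96500 = 6.993 mol.
n(M) deposited = 580 / 166 = 3.494 mol.
Electrons per atom = n(e⁻)/n(M) = 6.993 / 3.494 = 2.00 ≈ 2, so the ion is M²⁺.

+2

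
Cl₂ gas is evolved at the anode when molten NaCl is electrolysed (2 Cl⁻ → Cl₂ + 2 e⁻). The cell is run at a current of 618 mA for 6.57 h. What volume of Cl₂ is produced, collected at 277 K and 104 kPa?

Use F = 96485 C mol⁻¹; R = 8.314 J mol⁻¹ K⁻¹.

1.68 L

Q = I·t = 0.6180 A × 23652 s = 14620 C.
n(e⁻) = Q/F = 14620 / 96485 = 0.1515 mol.
2 electrons are transferred per Cl₂ molecule, so n(Cl₂) = 0.1515 / 2 = 0.07575 mol.
V = nRT/P = (0.07575 × 8.314 × 277) / (104 × 10³ Pa) = 0.00168 m³ = 1.68 L.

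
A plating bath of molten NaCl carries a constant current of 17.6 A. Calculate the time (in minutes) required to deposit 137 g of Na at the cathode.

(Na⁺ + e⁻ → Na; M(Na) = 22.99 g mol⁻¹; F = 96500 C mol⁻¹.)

545 min

n(Na) = m/M = 137 / 22.99 = 5.959 mol.
Each Na atom requires 1 electron, so n(e⁻) = 1 × 5.959 = 5.959 mol.
Q = n(e⁻)·F = 5.959 × 96500 = 575100 C.
t = Q/I = 575100 / 17.60 A = 32670 s = 545 min.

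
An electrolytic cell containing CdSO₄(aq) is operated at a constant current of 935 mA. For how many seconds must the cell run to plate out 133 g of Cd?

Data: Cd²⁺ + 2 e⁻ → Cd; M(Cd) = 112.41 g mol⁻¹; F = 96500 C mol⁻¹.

n(Cd) = m/M = 133 / 112.41 = 1.183 mol.
Each Cd atom requires 2 electrons, so n(e⁻) = 2 × 1.183 = 2.366 mol.
Q = n(e⁻)·F = 2.366 × 96500 = 228400 C.
t = Q/I = 228400 / 0.9350 A = 244200 s.

2.44 × 10⁵ s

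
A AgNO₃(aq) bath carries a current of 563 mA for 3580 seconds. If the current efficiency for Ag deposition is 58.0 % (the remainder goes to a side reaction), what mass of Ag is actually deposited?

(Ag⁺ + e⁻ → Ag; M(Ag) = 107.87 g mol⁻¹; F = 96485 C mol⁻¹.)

1.31 g

Q = I·t = 0.5630 × 3580.0 = 2016 C.
n(e⁻) = 2016/96485 = 0.02089 mol; theoretically n(Ag) = 0.02089/1 = 0.02089 mol, m_theo = 2.253 g.
At 58.0 % efficiency, m_actual = 0.580 × 2.253 = 1.31 g.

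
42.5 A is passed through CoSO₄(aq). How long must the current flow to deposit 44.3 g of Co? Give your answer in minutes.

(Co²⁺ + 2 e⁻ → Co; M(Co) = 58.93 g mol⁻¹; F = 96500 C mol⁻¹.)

n(Co) = m/M = 44.3 / 58.93 = 0.7517 mol.
Each Co atom requires 2 electrons, so n(e⁻) = 2 × 0.7517 = 1.503 mol.
Q = n(e⁻)·F = 1.503 × 96500 = 145100 C.
t = Q/I = 145100 / 42.50 A = 3414 s = 56.9 min.

56.9 min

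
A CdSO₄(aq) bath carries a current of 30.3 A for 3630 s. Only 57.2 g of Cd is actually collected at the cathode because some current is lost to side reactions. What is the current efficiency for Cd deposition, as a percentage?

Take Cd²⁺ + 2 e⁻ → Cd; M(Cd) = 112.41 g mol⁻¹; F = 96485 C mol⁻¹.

Q = I·t = 30.30 × 3630.0 = 110000 C; n(e⁻) = 110000/96485 = 1.140 mol.
Theoretical n(Cd) = n(e⁻)/2 = 0.5700 mol, i.e. m_theo = 0.5700 × 112.41 = 64.07 g.
Efficiency = m_actual / m_theo = 57.2 / 64.07 = 89.3 %.

89.3 %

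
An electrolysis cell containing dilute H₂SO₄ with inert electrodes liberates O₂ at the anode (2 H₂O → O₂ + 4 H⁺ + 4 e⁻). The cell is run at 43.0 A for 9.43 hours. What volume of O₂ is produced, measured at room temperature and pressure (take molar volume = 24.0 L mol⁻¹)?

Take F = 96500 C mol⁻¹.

90.8 L

Q = I·t = 43.00 A × 33948 s = 1460000 C.
n(e⁻) = Q/F = 1460000 / 96500 = 15.13 mol.
4 electrons are transferred per O₂ molecule, so n(O₂) = 15.13 / 4 = 3.782 mol.
V = n × V_m = 3.782 × 24.0 = 90.8 L.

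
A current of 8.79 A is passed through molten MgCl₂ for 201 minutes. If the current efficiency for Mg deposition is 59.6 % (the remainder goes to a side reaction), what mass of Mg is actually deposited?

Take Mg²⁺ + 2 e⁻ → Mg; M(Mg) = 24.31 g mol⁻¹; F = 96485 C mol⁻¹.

7.96 g

Q = I·t = 8.790 × 12060 = 106000 C.
n(e⁻) = 106000/96485 = 1.099 mol; theoretically n(Mg) = 1.099/2 = 0.5493 mol, m_theo = 13.35 g.
At 59.6 % efficiency, m_actual = 0.596 × 13.35 = 7.96 g.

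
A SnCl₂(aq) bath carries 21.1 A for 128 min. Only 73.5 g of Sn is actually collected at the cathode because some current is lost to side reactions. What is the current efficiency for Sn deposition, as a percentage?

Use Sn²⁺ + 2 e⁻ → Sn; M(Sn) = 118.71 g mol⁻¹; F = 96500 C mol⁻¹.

73.7 %

Q = I·t = 21.10 × 7680.0 = 162000 C; n(e⁻) = 162000/96500 = 1.679 mol.
Theoretical n(Sn) = n(e⁻)/2 = 0.8396 mol, i.e. m_theo = 0.8396 × 118.71 = 99.67 g.
Efficiency = m_actual / m_theo = 73.5 / 99.67 = 73.7 %.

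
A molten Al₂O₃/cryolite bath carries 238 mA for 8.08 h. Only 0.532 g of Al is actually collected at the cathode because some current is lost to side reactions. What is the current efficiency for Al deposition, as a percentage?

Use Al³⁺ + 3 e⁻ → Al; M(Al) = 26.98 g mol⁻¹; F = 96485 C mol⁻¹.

Q = I·t = 0.2380 × 29088 = 6923 C; n(e⁻) = 6923/96485 = 0.07175 mol.
Theoretical n(Al) = n(e⁻)/3 = 0.02392 mol, i.e. m_theo = 0.02392 × 26.98 = 0.6453 g.
Efficiency = m_actual / m_theo = 0.532 / 0.6453 = 82.4 %.

82.4 %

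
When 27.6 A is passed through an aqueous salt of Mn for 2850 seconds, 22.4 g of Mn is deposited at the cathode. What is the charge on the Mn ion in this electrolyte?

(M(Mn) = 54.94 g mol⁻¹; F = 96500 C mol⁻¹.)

Q = I·t = 27.60 A × 2850.0 s = 78660 C, so n(e⁻) = 78660/96500 = 0.8151 mol.
n(Mn) deposited = 22.4 / 54.94 = 0.4077 mol.
Electrons per atom = n(e⁻)/n(Mn) = 0.8151 / 0.4077 = 2.00 ≈ 2, so the ion is Mn²⁺.

+2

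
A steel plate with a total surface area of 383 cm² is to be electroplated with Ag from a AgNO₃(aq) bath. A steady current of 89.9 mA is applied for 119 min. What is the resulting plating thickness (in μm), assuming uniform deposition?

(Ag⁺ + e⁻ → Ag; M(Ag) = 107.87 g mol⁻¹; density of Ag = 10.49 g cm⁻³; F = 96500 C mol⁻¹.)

Q = I·t = 0.08990 × 7140.0 = 641.9 C; n(e⁻) = 0.006652 mol.
n(Ag) = n(e⁻)/1 = 0.006652 mol, so m = 0.006652 × 107.87 = 0.7175 g.
Volume = m/ρ = 0.7175 / 10.49 = 0.06840 cm³.
Thickness = V/A = 0.06840 / 383 = 1.79 × 10⁻⁴ cm = 1.79 μm.

1.79 μm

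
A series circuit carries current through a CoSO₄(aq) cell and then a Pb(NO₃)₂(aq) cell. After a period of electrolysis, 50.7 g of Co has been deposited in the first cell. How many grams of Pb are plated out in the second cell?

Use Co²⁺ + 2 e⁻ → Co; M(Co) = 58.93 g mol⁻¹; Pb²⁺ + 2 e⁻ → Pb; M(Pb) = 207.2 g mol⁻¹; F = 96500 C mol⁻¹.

n(Co) = 50.7 / 58.93 = 0.8603 mol.
Since Co²⁺ + 2 e⁻ → Co, n(e⁻) passed = 2 × 0.8603 = 1.721 mol.
Cells in series carry the same charge, so the same 1.721 mol of electrons passes through cell 2.
Pb²⁺ + 2 e⁻ → Pb, so n(Pb) = 1.721 / 2 = 0.8603 mol.
m(Pb) = 0.8603 × 207.2 = 178 g.

178 g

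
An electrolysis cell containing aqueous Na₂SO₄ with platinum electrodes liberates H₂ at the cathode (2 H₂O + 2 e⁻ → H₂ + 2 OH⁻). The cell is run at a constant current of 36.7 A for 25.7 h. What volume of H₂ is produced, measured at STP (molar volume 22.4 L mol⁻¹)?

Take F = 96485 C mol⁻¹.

Q = I·t = 36.70 A × 92520 s = 3395000 C.
n(e⁻) = Q/F = 3395000 / 96485 = 35.19 mol.
2 electrons are transferred per H₂ molecule, so n(H₂) = 35.19 / 2 = 17.60 mol.
V = n × V_m = 17.60 × 22.4 = 394 L.

394 L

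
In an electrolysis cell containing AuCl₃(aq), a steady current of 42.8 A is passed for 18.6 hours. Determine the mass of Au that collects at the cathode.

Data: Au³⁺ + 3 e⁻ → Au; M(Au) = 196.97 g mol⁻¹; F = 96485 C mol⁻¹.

1950 g

Q = I·t = 42.80 A × 66960 s = 2866000 C.
n(e⁻) = Q/F = 2866000 / 96485 = 29.70 mol.
Au³⁺ + 3 e⁻ → Au, so n(Au) = n(e⁻)/3 = 9.901 mol.
m = n·M = 9.901 × 196.97 = 1950 g.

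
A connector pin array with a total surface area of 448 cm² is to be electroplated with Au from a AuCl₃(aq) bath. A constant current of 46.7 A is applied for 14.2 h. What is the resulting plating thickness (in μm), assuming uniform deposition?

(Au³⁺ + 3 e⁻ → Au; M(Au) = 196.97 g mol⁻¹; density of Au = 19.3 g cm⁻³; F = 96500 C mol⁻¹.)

Q = I·t = 46.70 × 51120 = 2387000 C; n(e⁻) = 24.74 mol.
n(Au) = n(e⁻)/3 = 8.246 mol, so m = 8.246 × 196.97 = 1624 g.
Volume = m/ρ = 1624 / 19.3 = 84.16 cm³.
Thickness = V/A = 84.16 / 448 = 0.188 cm = 1880 μm.

1880 μm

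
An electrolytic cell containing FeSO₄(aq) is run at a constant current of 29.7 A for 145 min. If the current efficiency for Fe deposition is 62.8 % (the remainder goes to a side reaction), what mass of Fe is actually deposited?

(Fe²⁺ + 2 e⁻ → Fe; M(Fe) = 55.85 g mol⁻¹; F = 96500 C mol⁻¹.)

Q = I·t = 29.70 × 8700.0 = 258400 C.
n(e⁻) = 258400/96500 = 2.678 mol; theoretically n(Fe) = 2.678/2 = 1.339 mol, m_theo = 74.77 g.
At 62.8 % efficiency, m_actual = 0.628 × 74.77 = 47.0 g.

47.0 g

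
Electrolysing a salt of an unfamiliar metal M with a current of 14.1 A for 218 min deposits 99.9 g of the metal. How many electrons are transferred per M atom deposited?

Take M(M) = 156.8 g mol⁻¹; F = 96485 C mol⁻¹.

Q = I·t = 14.10 A × 13080 s = 184400 C, so n(e⁻) = 184400/96485 = 1.911 mol.
n(M) deposited = 99.9 / 156.8 = 0.6371 mol.
Electrons per atom = n(e⁻)/n(M) = 1.911 / 0.6371 = 3.00 ≈ 3, so the ion is M³⁺.

3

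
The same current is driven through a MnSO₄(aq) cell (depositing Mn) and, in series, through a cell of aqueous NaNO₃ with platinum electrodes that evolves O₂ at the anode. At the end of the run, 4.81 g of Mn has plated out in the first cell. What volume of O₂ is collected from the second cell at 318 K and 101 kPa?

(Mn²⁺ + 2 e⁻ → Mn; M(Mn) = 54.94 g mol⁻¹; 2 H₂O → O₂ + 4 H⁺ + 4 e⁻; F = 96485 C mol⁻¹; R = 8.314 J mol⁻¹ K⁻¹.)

1.15 L

n(Mn) = 4.81 / 54.94 = 0.08755 mol, so n(e⁻) = 2 × 0.08755 = 0.1751 mol.
The cells are in series, so the same 0.1751 mol of electrons passes through the second cell.
2 H₂O → O₂ + 4 H⁺ + 4 e⁻ — 4 mol e⁻ per mol O₂, so n(O₂) = 0.1751/4 = 0.04378 mol.
V = nRT/P = (0.04378 × 8.314 × 318) / (101 × 10³) = 0.00115 m³ = 1.15 L.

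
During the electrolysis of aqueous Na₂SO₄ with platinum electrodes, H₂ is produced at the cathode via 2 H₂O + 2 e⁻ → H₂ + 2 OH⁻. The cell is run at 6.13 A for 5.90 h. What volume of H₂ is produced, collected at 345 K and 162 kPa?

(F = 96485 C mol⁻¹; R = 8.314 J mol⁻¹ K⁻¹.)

Q = I·t = 6.130 A × 21240 s = 130200 C.
n(e⁻) = Q/F = 130200 / 96485 = 1.349 mol.
2 electrons are transferred per H₂ molecule, so n(H₂) = 1.349 / 2 = 0.6747 mol.
V = nRT/P = (0.6747 × 8.314 × 345) / (162 × 10³ Pa) = 0.0119 m³ = 11.9 L.

11.9 L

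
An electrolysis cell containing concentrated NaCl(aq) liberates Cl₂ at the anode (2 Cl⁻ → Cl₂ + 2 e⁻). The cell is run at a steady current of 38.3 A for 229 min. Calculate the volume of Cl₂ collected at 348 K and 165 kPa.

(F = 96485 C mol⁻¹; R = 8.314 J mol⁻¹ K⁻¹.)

Q = I·t = 38.30 A × 13740 s = 526200 C.
n(e⁻) = Q/F = 526200 / 96485 = 5.454 mol.
2 electrons are transferred per Cl₂ molecule, so n(Cl₂) = 5.454 / 2 = 2.727 mol.
V = nRT/P = (2.727 × 8.314 × 348) / (165 × 10³ Pa) = 0.0478 m³ = 47.8 L.

47.8 L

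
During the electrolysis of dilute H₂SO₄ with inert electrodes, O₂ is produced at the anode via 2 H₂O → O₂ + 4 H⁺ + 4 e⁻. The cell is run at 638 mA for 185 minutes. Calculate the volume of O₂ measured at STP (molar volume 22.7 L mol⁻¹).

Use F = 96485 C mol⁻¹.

Q = I·t = 0.6380 A × 11100 s = 7082 C.
n(e⁻) = Q/F = 7082 / 96485 = 0.07340 mol.
4 electrons are transferred per O₂ molecule, so n(O₂) = 0.07340 / 4 = 0.01835 mol.
V = n × V_m = 0.01835 × 22.7 = 0.417 L.

0.417 L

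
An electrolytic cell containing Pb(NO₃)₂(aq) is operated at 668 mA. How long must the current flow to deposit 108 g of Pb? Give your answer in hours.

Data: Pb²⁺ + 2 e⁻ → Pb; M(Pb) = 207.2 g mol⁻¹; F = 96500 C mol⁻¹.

41.8 h

n(Pb) = m/M = 108 / 207.2 = 0.5212 mol.
Each Pb atom requires 2 electrons, so n(e⁻) = 2 × 0.5212 = 1.042 mol.
Q = n(e⁻)·F = 1.042 × 96500 = 100600 C.
t = Q/I = 100600 / 0.6680 A = 150600 s = 41.8 h.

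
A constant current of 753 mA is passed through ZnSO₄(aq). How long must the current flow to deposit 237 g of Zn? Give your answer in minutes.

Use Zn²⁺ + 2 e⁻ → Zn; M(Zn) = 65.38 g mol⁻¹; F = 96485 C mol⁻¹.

15500 min

n(Zn) = m/M = 237 / 65.38 = 3.625 mol.
Each Zn atom requires 2 electrons, so n(e⁻) = 2 × 3.625 = 7.250 mol.
Q = n(e⁻)·F = 7.250 × 96485 = 699500 C.
t = Q/I = 699500 / 0.7530 A = 929000 s = 15500 min.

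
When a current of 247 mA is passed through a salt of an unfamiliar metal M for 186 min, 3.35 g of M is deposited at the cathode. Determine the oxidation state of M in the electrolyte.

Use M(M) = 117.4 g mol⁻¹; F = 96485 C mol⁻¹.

+1

Q = I·t = 0.2470 A × 11160 s = 2757 C, so n(e⁻) = 2757/96485 = 0.02857 mol.
n(M) deposited = 3.35 / 117.4 = 0.02853 mol.
Electrons per atom = n(e⁻)/n(M) = 0.02857 / 0.02853 = 1.00 ≈ 1, so the ion is M⁺.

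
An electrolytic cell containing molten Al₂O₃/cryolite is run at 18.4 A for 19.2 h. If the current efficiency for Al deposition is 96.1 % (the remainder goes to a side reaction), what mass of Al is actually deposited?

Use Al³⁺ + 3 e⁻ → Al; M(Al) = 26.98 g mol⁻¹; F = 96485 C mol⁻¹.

Q = I·t = 18.40 × 69120 = 1272000 C.
n(e⁻) = 1272000/96485 = 13.18 mol; theoretically n(Al) = 13.18/3 = 4.394 mol, m_theo = 118.5 g.
At 96.1 % efficiency, m_actual = 0.961 × 118.5 = 114 g.

114 g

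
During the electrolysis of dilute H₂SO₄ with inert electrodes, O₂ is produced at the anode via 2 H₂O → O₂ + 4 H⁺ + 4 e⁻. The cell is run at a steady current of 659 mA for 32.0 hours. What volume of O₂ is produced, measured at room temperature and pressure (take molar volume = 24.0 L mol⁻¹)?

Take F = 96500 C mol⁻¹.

4.72 L

Q = I·t = 0.6590 A × 115200 s = 75920 C.
n(e⁻) = Q/F = 75920 / 96500 = 0.7867 mol.
4 electrons are transferred per O₂ molecule, so n(O₂) = 0.7867 / 4 = 0.1967 mol.
V = n × V_m = 0.1967 × 24.0 = 4.72 L.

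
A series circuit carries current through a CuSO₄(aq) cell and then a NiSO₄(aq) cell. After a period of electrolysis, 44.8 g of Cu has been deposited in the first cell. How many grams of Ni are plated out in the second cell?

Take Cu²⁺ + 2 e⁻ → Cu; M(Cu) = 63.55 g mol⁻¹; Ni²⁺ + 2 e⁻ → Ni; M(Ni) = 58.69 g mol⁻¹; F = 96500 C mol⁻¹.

41.4 g

n(Cu) = 44.8 / 63.55 = 0.7050 mol.
Since Cu²⁺ + 2 e⁻ → Cu, n(e⁻) passed = 2 × 0.7050 = 1.410 mol.
Cells in series carry the same charge, so the same 1.410 mol of electrons passes through cell 2.
Ni²⁺ + 2 e⁻ → Ni, so n(Ni) = 1.410 / 2 = 0.7050 mol.
m(Ni) = 0.7050 × 58.69 = 41.4 g.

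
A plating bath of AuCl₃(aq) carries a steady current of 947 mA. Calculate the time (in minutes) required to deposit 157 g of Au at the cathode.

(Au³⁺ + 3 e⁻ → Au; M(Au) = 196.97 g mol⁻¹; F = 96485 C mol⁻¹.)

4060 min

n(Au) = m/M = 157 / 196.97 = 0.7971 mol.
Each Au atom requires 3 electrons, so n(e⁻) = 3 × 0.7971 = 2.391 mol.
Q = n(e⁻)·F = 2.391 × 96485 = 230700 C.
t = Q/I = 230700 / 0.9470 A = 243600 s = 4060 min.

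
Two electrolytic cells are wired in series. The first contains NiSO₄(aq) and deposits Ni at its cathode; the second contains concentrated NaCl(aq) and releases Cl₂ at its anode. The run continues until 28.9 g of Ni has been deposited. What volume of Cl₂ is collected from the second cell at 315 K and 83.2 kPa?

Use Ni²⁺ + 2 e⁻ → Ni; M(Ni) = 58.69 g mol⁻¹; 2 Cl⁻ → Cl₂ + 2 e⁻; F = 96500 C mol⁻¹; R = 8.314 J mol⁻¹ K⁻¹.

n(Ni) = 28.9 / 58.69 = 0.4924 mol, so n(e⁻) = 2 × 0.4924 = 0.9848 mol.
The cells are in series, so the same 0.9848 mol of electrons passes through the second cell.
2 Cl⁻ → Cl₂ + 2 e⁻ — 2 mol e⁻ per mol Cl₂, so n(Cl₂) = 0.9848/2 = 0.4924 mol.
V = nRT/P = (0.4924 × 8.314 × 315) / (83.2 × 10³) = 0.0155 m³ = 15.5 L.

15.5 L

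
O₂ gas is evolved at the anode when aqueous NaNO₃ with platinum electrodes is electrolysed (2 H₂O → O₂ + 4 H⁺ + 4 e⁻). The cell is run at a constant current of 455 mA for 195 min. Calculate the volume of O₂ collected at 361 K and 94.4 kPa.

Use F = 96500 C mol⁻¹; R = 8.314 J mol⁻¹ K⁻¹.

Q = I·t = 0.4550 A × 11700 s = 5324 C.
n(e⁻) = Q/F = 5324 / 96500 = 0.05517 mol.
4 electrons are transferred per O₂ molecule, so n(O₂) = 0.05517 / 4 = 0.01379 mol.
V = nRT/P = (0.01379 × 8.314 × 361) / (94.4 × 10³ Pa) = 4.38 × 10⁻⁴ m³ = 0.438 L.

0.438 L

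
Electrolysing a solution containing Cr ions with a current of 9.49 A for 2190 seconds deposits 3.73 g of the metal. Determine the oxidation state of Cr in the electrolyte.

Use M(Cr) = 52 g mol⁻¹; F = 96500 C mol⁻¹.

Q = I·t = 9.490 A × 2190.0 s = 20780 C, so n(e⁻) = 20780/96500 = 0.2154 mol.
n(Cr) deposited = 3.73 / 52 = 0.07173 mol.
Electrons per atom = n(e⁻)/n(Cr) = 0.2154 / 0.07173 = 3.00 ≈ 3, so the ion is Cr³⁺.

+3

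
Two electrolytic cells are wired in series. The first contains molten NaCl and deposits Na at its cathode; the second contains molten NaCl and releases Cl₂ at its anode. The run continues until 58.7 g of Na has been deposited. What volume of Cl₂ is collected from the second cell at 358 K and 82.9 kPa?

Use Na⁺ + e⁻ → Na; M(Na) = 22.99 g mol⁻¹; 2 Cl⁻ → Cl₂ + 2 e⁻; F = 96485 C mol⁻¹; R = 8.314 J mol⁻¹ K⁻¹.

45.8 L

n(Na) = 58.7 / 22.99 = 2.553 mol, so n(e⁻) = 1 × 2.553 = 2.553 mol.
The cells are in series, so the same 2.553 mol of electrons passes through the second cell.
2 Cl⁻ → Cl₂ + 2 e⁻ — 2 mol e⁻ per mol Cl₂, so n(Cl₂) = 2.553/2 = 1.277 mol.
V = nRT/P = (1.277 × 8.314 × 358) / (82.9 × 10³) = 0.0458 m³ = 45.8 L.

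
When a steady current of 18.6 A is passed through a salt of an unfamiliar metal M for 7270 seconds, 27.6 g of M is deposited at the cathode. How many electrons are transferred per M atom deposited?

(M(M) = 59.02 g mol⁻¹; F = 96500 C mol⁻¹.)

Q = I·t = 18.60 A × 7270.0 s = 135200 C, so n(e⁻) = 135200/96500 = 1.401 mol.
n(M) deposited = 27.6 / 59.02 = 0.4676 mol.
Electrons per atom = n(e⁻)/n(M) = 1.401 / 0.4676 = 3.00 ≈ 3, so the ion is M³⁺.

3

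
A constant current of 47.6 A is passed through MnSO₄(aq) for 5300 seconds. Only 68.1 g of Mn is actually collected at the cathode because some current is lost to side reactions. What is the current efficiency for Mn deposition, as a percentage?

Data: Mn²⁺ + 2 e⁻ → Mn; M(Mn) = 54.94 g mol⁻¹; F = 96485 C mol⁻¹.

Q = I·t = 47.60 × 5300.0 = 252300 C; n(e⁻) = 252300/96485 = 2.615 mol.
Theoretical n(Mn) = n(e⁻)/2 = 1.307 mol, i.e. m_theo = 1.307 × 54.94 = 71.83 g.
Efficiency = m_actual / m_theo = 68.1 / 71.83 = 94.8 %.

94.8 %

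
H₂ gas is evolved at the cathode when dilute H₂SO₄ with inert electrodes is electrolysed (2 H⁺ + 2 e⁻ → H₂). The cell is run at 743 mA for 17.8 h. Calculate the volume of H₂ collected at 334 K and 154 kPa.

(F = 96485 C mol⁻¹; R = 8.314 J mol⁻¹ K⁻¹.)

4.45 L

Q = I·t = 0.7430 A × 64080 s = 47610 C.
n(e⁻) = Q/F = 47610 / 96485 = 0.4935 mol.
2 electrons are transferred per H₂ molecule, so n(H₂) = 0.4935 / 2 = 0.2467 mol.
V = nRT/P = (0.2467 × 8.314 × 334) / (154 × 10³ Pa) = 0.00445 m³ = 4.45 L.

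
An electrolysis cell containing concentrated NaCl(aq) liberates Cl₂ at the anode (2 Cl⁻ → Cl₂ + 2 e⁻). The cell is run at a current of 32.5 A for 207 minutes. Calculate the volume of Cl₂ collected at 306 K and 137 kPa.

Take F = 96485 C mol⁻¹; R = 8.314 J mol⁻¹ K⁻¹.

38.8 L

Q = I·t = 32.50 A × 12420 s = 403600 C.
n(e⁻) = Q/F = 403600 / 96485 = 4.184 mol.
2 electrons are transferred per Cl₂ molecule, so n(Cl₂) = 4.184 / 2 = 2.092 mol.
V = nRT/P = (2.092 × 8.314 × 306) / (137 × 10³ Pa) = 0.0388 m³ = 38.8 L.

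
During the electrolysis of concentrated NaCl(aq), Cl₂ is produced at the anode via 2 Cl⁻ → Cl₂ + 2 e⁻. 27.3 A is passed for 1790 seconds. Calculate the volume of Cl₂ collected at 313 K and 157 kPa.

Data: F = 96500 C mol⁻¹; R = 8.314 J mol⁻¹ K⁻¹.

Q = I·t = 27.30 A × 1790.0 s = 48870 C.
n(e⁻) = Q/F = 48870 / 96500 = 0.5064 mol.
2 electrons are transferred per Cl₂ molecule, so n(Cl₂) = 0.5064 / 2 = 0.2532 mol.
V = nRT/P = (0.2532 × 8.314 × 313) / (157 × 10³ Pa) = 0.00420 m³ = 4.20 L.

4.20 L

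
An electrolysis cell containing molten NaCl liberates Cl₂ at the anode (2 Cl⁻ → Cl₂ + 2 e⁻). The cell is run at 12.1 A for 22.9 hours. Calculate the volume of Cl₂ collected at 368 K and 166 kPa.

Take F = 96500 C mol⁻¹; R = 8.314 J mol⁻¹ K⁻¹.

Q = I·t = 12.10 A × 82440 s = 997500 C.
n(e⁻) = Q/F = 997500 / 96500 = 10.34 mol.
2 electrons are transferred per Cl₂ molecule, so n(Cl₂) = 10.34 / 2 = 5.169 mol.
V = nRT/P = (5.169 × 8.314 × 368) / (166 × 10³ Pa) = 0.0953 m³ = 95.3 L.

95.3 L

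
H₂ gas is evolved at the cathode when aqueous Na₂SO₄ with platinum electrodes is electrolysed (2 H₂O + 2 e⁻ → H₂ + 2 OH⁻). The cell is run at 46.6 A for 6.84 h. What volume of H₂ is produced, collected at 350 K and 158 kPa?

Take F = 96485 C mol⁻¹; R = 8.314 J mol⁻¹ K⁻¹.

110 L

Q = I·t = 46.60 A × 24624 s = 1147000 C.
n(e⁻) = Q/F = 1147000 / 96485 = 11.89 mol.
2 electrons are transferred per H₂ molecule, so n(H₂) = 11.89 / 2 = 5.946 mol.
V = nRT/P = (5.946 × 8.314 × 350) / (158 × 10³ Pa) = 0.110 m³ = 110 L.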